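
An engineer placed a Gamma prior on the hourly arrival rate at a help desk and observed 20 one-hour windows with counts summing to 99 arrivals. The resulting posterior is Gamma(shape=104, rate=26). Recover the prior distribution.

Gamma(shape=5, rate=6)

A Gamma(α, β) prior (rate parametrization) on a Poisson rate with n observations summing to S gives posterior Gamma(α+S, β+n).
So α = 104 − 99 = 5 and β = 26 − 20 = 6.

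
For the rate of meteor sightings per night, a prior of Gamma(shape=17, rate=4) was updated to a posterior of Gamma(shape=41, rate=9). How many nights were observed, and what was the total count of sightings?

A Gamma(α, β) prior (rate parametrization) on a Poisson rate with n observations summing to S gives posterior Gamma(α+S, β+n).
Matching: Σxᵢ = 41 − 17 = 24 and n = 9 − 4 = 5.

n = 5 nights with total 24 sightings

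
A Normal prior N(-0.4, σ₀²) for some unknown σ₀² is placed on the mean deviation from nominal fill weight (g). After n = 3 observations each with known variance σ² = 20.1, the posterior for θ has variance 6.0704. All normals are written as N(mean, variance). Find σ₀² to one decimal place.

σ₀² = 64.6

For the Normal–Normal model with known σ², precisions add: τ_n = τ₀ + n/σ².
So 1/σ₀² = 1/6.0704 − 3/20.1 = 0.164734 − 0.149254 = 0.015480.
Hence σ₀² = 1/0.015480 ≈ 64.6.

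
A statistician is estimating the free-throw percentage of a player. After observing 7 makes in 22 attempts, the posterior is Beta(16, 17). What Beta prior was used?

Beta is conjugate to the binomial likelihood: posterior = Beta(α+s, β+f).
So α = 16 − 7 = 9 and β = 17 − 15 = 2.

Beta(9, 2)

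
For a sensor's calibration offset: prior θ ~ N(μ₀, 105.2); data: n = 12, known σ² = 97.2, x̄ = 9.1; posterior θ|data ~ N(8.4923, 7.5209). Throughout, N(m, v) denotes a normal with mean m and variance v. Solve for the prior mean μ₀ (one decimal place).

The posterior mean is a precision-weighted average: μ_n = (τ₀μ₀ + τ_data·x̄)/(τ₀+τ_data), with τ₀=1/σ₀² and τ_data=n/σ².
Here τ₀ = 1/105.2 = 0.009506 and τ_data = 12/97.2 = 0.123457, so τ_n = 0.132963.
Rearranging for μ₀: μ₀ = (μ_n·τ_n − τ_data·x̄)/τ₀ = (8.4923·0.132963 − 0.123457·9.1) / 0.009506 = 0.005703/0.009506 ≈ 0.6.

μ₀ = 0.6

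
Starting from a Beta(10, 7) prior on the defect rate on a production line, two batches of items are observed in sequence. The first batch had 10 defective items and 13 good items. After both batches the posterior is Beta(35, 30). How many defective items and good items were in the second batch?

15 defective items and 10 good items

Because Beta–binomial updating is additive in the counts, the combined data contributed (α_post−α_prior, β_post−β_prior) successes and failures.
Total across both batches: 35−10=25 defective items, 30−7=23 good items.
Subtract the first batch: 25−10=15 defective items and 23−13=10 good items.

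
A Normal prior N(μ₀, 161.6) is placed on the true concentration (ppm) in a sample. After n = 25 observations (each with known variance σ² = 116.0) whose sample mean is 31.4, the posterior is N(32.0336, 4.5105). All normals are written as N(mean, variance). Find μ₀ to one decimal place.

With known observation variance, the Normal–Normal posterior has precision τ_n = τ₀ + n/σ² and mean μ_n = (τ₀μ₀ + (n/σ²)x̄)/τ_n.
Here τ₀ = 1/161.6 = 0.006188 and τ_data = 25/116.0 = 0.215517, so τ_n = 0.221705.
Rearranging for μ₀: μ₀ = (μ_n·τ_n − τ_data·x̄)/τ₀ = (32.0336·0.221705 − 0.215517·31.4) / 0.006188 = 0.334775/0.006188 ≈ 54.1.

μ₀ = 54.1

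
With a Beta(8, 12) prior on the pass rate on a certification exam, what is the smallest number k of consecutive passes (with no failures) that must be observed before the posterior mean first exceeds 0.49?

After k passes and 0 failures the posterior is Beta(8+k, 12), with mean (8+k)/(8+12+k).
Set (8+k)/(20+k) > 0.49 and solve: k > (0.49·20 − 8)/(1 − 0.49) = 3.529.
The smallest integer exceeding 3.529 is 4.

k = 4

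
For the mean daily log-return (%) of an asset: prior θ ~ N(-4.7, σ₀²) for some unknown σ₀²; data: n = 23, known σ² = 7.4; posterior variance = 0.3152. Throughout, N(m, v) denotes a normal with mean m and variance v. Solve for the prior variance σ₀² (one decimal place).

Posterior precision equals prior precision plus data precision: 1/σ_n² = 1/σ₀² + n/σ².
So 1/σ₀² = 1/0.3152 − 23/7.4 = 3.172589 − 3.108108 = 0.064481.
Hence σ₀² = 1/0.064481 ≈ 15.5.

σ₀² = 15.5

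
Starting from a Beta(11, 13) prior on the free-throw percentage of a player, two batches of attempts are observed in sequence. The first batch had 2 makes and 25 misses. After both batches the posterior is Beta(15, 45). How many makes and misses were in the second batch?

Because Beta–binomial updating is additive in the counts, the combined data contributed (α_post−α_prior, β_post−β_prior) successes and failures.
Total across both batches: 15−11=4 makes, 45−13=32 misses.
Subtract the first batch: 4−2=2 makes and 32−25=7 misses.

2 makes and 7 misses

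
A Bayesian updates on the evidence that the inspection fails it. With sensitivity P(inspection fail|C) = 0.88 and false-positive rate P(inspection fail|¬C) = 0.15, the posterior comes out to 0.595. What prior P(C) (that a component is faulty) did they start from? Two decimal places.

Bayes' rule in odds form gives O(C|E) = O(C)·[P(E|C)/P(E|¬C)], hence O(C) = O(C|E)/LR.
Posterior odds = 0.595/(1−0.595) = 1.4691. LR = 0.88/0.15 = 5.8667.
Prior odds = 1.4691/5.8667 = 0.2504, so P(C) = 0.2504/(1+0.2504) ≈ 0.20.

P(C) = 0.20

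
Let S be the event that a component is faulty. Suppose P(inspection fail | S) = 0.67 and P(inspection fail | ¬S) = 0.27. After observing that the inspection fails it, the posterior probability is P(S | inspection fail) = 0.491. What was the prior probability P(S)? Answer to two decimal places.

P(S) = 0.28

Bayes' rule in odds form gives O(S|E) = O(S)·[P(E|S)/P(E|¬S)], hence O(S) = O(S|E)/LR.
Posterior odds = 0.491/(1−0.491) = 0.9646. LR = 0.67/0.27 = 2.4815.
Prior odds = 0.9646/2.4815 = 0.3887, so P(S) = 0.3887/(1+0.3887) ≈ 0.28.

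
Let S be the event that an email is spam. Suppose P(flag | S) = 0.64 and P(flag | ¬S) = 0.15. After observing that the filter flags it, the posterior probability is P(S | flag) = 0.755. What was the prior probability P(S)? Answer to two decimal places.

P(S) = 0.42

Bayes' rule in odds form gives O(S|E) = O(S)·[P(E|S)/P(E|¬S)], hence O(S) = O(S|E)/LR.
Posterior odds = 0.755/(1−0.755) = 3.0816. LR = 0.64/0.15 = 4.2667.
Prior odds = 3.0816/4.2667 = 0.7222, so P(S) = 0.7222/(1+0.7222) ≈ 0.42.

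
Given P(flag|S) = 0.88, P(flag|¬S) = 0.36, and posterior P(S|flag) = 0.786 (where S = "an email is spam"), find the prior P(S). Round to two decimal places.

P(S) = 0.60

Bayes' rule in odds form gives O(S|E) = O(S)·[P(E|S)/P(E|¬S)], hence O(S) = O(S|E)/LR.
Posterior odds = 0.786/(1−0.786) = 3.6729. LR = 0.88/0.36 = 2.4444.
Prior odds = 3.6729/2.4444 = 1.5026, so P(S) = 1.5026/(1+1.5026) ≈ 0.60.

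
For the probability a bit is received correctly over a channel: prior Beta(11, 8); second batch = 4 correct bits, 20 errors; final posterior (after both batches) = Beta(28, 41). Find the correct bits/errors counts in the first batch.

13 correct bits and 13 errors

Sequential conjugate updates are equivalent to a single update on the pooled data, so total successes = posterior α − prior α and total failures = posterior β − prior β.
Total across both batches: 28−11=17 correct bits, 41−8=33 errors.
Subtract the second batch: 17−4=13 correct bits and 33−20=13 errors.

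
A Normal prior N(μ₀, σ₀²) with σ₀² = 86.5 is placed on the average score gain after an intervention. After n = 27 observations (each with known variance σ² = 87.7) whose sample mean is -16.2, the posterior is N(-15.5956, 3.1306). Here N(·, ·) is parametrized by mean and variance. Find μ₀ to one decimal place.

μ₀ = 0.5

The posterior mean is a precision-weighted average: μ_n = (τ₀μ₀ + τ_data·x̄)/(τ₀+τ_data), with τ₀=1/σ₀² and τ_data=n/σ².
Here τ₀ = 1/86.5 = 0.011561 and τ_data = 27/87.7 = 0.307868, so τ_n = 0.319429.
Rearranging for μ₀: μ₀ = (μ_n·τ_n − τ_data·x̄)/τ₀ = (-15.5956·0.319429 − 0.307868·-16.2) / 0.011561 = 0.005775/0.011561 ≈ 0.5.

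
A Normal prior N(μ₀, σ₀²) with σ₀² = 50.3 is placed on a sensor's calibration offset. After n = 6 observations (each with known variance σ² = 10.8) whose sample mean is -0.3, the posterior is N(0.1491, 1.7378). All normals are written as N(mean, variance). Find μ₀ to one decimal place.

The posterior mean is a precision-weighted average: μ_n = (τ₀μ₀ + τ_data·x̄)/(τ₀+τ_data), with τ₀=1/σ₀² and τ_data=n/σ².
Here τ₀ = 1/50.3 = 0.019881 and τ_data = 6/10.8 = 0.555556, so τ_n = 0.575437.
Rearranging for μ₀: μ₀ = (μ_n·τ_n − τ_data·x̄)/τ₀ = (0.1491·0.575437 − 0.555556·-0.3) / 0.019881 = 0.252464/0.019881 ≈ 12.7.

μ₀ = 12.7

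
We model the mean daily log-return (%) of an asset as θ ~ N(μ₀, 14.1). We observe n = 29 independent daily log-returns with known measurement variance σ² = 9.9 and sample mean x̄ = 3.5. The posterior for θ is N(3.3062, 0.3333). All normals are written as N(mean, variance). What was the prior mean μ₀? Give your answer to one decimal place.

With known observation variance, the Normal–Normal posterior has precision τ_n = τ₀ + n/σ² and mean μ_n = (τ₀μ₀ + (n/σ²)x̄)/τ_n.
Here τ₀ = 1/14.1 = 0.070922 and τ_data = 29/9.9 = 2.929293, so τ_n = 3.000215.
Rearranging for μ₀: μ₀ = (μ_n·τ_n − τ_data·x̄)/τ₀ = (3.3062·3.000215 − 2.929293·3.5) / 0.070922 = -0.333215/0.070922 ≈ -4.7.

μ₀ = -4.7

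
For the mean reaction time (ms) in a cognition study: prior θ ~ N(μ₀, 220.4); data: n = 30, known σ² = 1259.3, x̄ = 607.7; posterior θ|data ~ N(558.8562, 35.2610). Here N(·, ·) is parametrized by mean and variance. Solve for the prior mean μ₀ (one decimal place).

The posterior mean is a precision-weighted average: μ_n = (τ₀μ₀ + τ_data·x̄)/(τ₀+τ_data), with τ₀=1/σ₀² and τ_data=n/σ².
Here τ₀ = 1/220.4 = 0.004537 and τ_data = 30/1259.3 = 0.023823, so τ_n = 0.028360.
Rearranging for μ₀: μ₀ = (μ_n·τ_n − τ_data·x̄)/τ₀ = (558.8562·0.028360 − 0.023823·607.7) / 0.004537 = 1.371925/0.004537 ≈ 302.4.

μ₀ = 302.4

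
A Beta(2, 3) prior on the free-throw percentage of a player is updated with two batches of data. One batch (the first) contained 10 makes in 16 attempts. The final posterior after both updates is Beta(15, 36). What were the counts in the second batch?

3 makes and 27 misses

Because Beta–binomial updating is additive in the counts, the combined data contributed (α_post−α_prior, β_post−β_prior) successes and failures.
Total across both batches: 15−2=13 makes, 36−3=33 misses.
Subtract the first batch: 13−10=3 makes and 33−6=27 misses.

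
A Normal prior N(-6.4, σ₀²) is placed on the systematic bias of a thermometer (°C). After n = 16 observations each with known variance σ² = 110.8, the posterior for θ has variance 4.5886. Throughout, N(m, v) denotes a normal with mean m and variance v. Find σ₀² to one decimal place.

σ₀² = 13.6

For the Normal–Normal model with known σ², precisions add: τ_n = τ₀ + n/σ².
So 1/σ₀² = 1/4.5886 − 16/110.8 = 0.217931 − 0.144404 = 0.073527.
Hence σ₀² = 1/0.073527 ≈ 13.6.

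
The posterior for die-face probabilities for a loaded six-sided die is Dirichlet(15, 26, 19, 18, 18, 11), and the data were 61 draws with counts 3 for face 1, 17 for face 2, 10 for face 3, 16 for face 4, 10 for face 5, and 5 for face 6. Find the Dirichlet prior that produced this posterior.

Dirichlet(12, 9, 9, 2, 8, 6)

For a Dirichlet(α) prior with multinomial counts c, the posterior is Dirichlet(α + c) componentwise.
Subtract each count from the matching posterior parameter: 15−3=12, 26−17=9, 19−10=9, 18−16=2, 18−10=8, 11−5=6.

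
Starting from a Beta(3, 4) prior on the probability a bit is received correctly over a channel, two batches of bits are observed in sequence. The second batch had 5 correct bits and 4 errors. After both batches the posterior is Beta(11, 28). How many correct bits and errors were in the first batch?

3 correct bits and 20 errors

Sequential conjugate updates are equivalent to a single update on the pooled data, so total successes = posterior α − prior α and total failures = posterior β − prior β.
Total across both batches: 11−3=8 correct bits, 28−4=24 errors.
Subtract the second batch: 8−5=3 correct bits and 24−4=20 errors.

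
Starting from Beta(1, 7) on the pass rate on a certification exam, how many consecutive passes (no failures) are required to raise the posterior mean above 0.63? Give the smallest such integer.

k = 11

After k passes and 0 failures the posterior is Beta(1+k, 7), with mean (1+k)/(1+7+k).
Set (1+k)/(8+k) > 0.63 and solve: k > (0.63·8 − 1)/(1 − 0.63) = 10.919.
The smallest integer exceeding 10.919 is 11.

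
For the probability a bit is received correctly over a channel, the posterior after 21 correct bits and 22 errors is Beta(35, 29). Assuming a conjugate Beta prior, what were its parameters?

Beta is conjugate to the binomial likelihood: posterior = Beta(α+s, β+f).
Subtract the data counts: 35−21=14, 29−22=7.

Beta(14, 7)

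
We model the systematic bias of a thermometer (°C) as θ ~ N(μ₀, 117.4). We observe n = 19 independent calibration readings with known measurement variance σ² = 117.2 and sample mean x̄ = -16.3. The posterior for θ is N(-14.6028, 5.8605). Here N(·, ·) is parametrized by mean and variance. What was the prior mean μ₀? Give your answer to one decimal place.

With known observation variance, the Normal–Normal posterior has precision τ_n = τ₀ + n/σ² and mean μ_n = (τ₀μ₀ + (n/σ²)x̄)/τ_n.
Here τ₀ = 1/117.4 = 0.008518 and τ_data = 19/117.2 = 0.162116, so τ_n = 0.170634.
Rearranging for μ₀: μ₀ = (μ_n·τ_n − τ_data·x̄)/τ₀ = (-14.6028·0.170634 − 0.162116·-16.3) / 0.008518 = 0.150757/0.008518 ≈ 17.7.

μ₀ = 17.7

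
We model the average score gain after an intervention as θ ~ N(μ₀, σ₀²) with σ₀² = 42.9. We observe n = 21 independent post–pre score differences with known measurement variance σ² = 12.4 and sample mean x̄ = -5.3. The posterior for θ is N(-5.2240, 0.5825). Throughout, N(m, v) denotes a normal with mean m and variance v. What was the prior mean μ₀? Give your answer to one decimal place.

The posterior mean is a precision-weighted average: μ_n = (τ₀μ₀ + τ_data·x̄)/(τ₀+τ_data), with τ₀=1/σ₀² and τ_data=n/σ².
Here τ₀ = 1/42.9 = 0.023310 and τ_data = 21/12.4 = 1.693548, so τ_n = 1.716858.
Rearranging for μ₀: μ₀ = (μ_n·τ_n − τ_data·x̄)/τ₀ = (-5.2240·1.716858 − 1.693548·-5.3) / 0.023310 = 0.006938/0.023310 ≈ 0.3.

μ₀ = 0.3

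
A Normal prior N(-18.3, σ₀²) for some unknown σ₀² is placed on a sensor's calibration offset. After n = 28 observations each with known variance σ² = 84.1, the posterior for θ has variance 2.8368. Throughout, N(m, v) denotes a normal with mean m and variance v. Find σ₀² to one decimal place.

σ₀² = 51.1

For the Normal–Normal model with known σ², precisions add: τ_n = τ₀ + n/σ².
So 1/σ₀² = 1/2.8368 − 28/84.1 = 0.352510 − 0.332937 = 0.019573.
Hence σ₀² = 1/0.019573 ≈ 51.1.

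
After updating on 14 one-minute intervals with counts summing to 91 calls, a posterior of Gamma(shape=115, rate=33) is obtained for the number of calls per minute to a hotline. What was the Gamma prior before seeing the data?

A Gamma(α, β) prior (rate parametrization) on a Poisson rate with n observations summing to S gives posterior Gamma(α+S, β+n).
So α = 115 − 91 = 24 and β = 33 − 14 = 19.

Gamma(shape=24, rate=19)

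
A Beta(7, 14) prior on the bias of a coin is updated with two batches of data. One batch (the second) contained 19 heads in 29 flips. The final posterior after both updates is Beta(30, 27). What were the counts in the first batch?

Sequential conjugate updates are equivalent to a single update on the pooled data, so total successes = posterior α − prior α and total failures = posterior β − prior β.
Total across both batches: 30−7=23 heads, 27−14=13 tails.
Subtract the second batch: 23−19=4 heads and 13−10=3 tails.

4 heads and 3 tails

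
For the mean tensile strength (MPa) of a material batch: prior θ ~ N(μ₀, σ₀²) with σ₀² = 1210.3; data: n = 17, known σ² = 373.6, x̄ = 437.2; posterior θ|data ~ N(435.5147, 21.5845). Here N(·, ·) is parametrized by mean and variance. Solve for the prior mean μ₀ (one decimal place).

With known observation variance, the Normal–Normal posterior has precision τ_n = τ₀ + n/σ² and mean μ_n = (τ₀μ₀ + (n/σ²)x̄)/τ_n.
Here τ₀ = 1/1210.3 = 0.000826 and τ_data = 17/373.6 = 0.045503, so τ_n = 0.046329.
Rearranging for μ₀: μ₀ = (μ_n·τ_n − τ_data·x̄)/τ₀ = (435.5147·0.046329 − 0.045503·437.2) / 0.000826 = 0.283049/0.000826 ≈ 342.7.

μ₀ = 342.7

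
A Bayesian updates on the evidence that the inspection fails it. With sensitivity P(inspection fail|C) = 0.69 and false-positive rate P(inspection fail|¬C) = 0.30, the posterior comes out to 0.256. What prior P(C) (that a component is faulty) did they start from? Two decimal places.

In odds form, posterior odds = prior odds × likelihood ratio, so prior odds = posterior odds ÷ LR.
Posterior odds = 0.256/(1−0.256) = 0.3441. LR = 0.69/0.30 = 2.3000.
Prior odds = 0.3441/2.3000 = 0.1496, so P(C) = 0.1496/(1+0.1496) ≈ 0.13.

P(C) = 0.13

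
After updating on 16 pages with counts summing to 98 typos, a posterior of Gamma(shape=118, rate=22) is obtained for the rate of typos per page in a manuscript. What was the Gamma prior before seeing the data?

A Gamma(α, β) prior (rate parametrization) on a Poisson rate with n observations summing to S gives posterior Gamma(α+S, β+n).
So α = 118 − 98 = 20 and β = 22 − 16 = 6.

Gamma(shape=20, rate=6)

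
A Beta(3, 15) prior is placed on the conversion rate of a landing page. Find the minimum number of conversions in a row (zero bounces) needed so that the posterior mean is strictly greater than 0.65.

k = 25

After k conversions and 0 bounces the posterior is Beta(3+k, 15), with mean (3+k)/(3+15+k).
Set (3+k)/(18+k) > 0.65 and solve: k > (0.65·18 − 3)/(1 − 0.65) = 24.857.
The smallest integer exceeding 24.857 is 25.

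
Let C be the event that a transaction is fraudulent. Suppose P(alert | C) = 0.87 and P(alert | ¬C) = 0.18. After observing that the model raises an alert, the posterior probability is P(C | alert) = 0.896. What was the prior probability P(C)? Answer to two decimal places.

Bayes' rule in odds form gives O(C|E) = O(C)·[P(E|C)/P(E|¬C)], hence O(C) = O(C|E)/LR.
Posterior odds = 0.896/(1−0.896) = 8.6154. LR = 0.87/0.18 = 4.8333.
Prior odds = 8.6154/4.8333 = 1.7825, so P(C) = 1.7825/(1+1.7825) ≈ 0.64.

P(C) = 0.64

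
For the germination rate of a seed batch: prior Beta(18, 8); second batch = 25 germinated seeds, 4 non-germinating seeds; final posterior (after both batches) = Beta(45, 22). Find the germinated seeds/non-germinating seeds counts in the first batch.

Sequential conjugate updates are equivalent to a single update on the pooled data, so total successes = posterior α − prior α and total failures = posterior β − prior β.
Total across both batches: 45−18=27 germinated seeds, 22−8=14 non-germinating seeds.
Subtract the second batch: 27−25=2 germinated seeds and 14−4=10 non-germinating seeds.

2 germinated seeds and 10 non-germinating seeds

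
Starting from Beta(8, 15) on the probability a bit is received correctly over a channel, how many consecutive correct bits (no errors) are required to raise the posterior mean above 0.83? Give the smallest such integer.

k = 66

After k correct bits and 0 errors the posterior is Beta(8+k, 15), with mean (8+k)/(8+15+k).
Set (8+k)/(23+k) > 0.83 and solve: k > (0.83·23 − 8)/(1 − 0.83) = 65.235.
The smallest integer exceeding 65.235 is 66, and checking k=66: (74)/(89) = 0.8315 > 0.83.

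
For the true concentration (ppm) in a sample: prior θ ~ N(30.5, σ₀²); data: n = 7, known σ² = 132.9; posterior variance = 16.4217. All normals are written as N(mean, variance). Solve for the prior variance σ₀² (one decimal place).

Posterior precision equals prior precision plus data precision: 1/σ_n² = 1/σ₀² + n/σ².
So 1/σ₀² = 1/16.4217 − 7/132.9 = 0.060895 − 0.052671 = 0.008224.
Hence σ₀² = 1/0.008224 ≈ 121.6.

σ₀² = 121.6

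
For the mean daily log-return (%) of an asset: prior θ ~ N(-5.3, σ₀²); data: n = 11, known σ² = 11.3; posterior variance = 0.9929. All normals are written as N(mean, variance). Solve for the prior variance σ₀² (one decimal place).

σ₀² = 29.7

For the Normal–Normal model with known σ², precisions add: τ_n = τ₀ + n/σ².
So 1/σ₀² = 1/0.9929 − 11/11.3 = 1.007151 − 0.973451 = 0.033700.
Hence σ₀² = 1/0.033700 ≈ 29.7.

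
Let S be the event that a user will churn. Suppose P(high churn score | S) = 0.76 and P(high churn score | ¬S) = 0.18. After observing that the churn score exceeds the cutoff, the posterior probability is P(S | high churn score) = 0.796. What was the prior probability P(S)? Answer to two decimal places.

Bayes' rule in odds form gives O(S|E) = O(S)·[P(E|S)/P(E|¬S)], hence O(S) = O(S|E)/LR.
Posterior odds = 0.796/(1−0.796) = 3.9020. LR = 0.76/0.18 = 4.2222.
Prior odds = 3.9020/4.2222 = 0.9242, so P(S) = 0.9242/(1+0.9242) ≈ 0.48.

P(S) = 0.48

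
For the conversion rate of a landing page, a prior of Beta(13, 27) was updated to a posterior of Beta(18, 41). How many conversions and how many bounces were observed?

A Beta(a, b) prior with s successes and f failures in binomial data gives a Beta(a+s, b+f) posterior.
So s = 18 − 13 = 5 and f = 41 − 27 = 14.

5 conversions and 14 bounces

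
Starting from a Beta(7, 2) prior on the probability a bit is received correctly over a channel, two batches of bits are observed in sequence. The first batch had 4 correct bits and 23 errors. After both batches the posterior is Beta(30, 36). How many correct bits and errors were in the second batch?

19 correct bits and 11 errors

Sequential conjugate updates are equivalent to a single update on the pooled data, so total successes = posterior α − prior α and total failures = posterior β − prior β.
Total across both batches: 30−7=23 correct bits, 36−2=34 errors.
Subtract the first batch: 23−4=19 correct bits and 34−23=11 errors.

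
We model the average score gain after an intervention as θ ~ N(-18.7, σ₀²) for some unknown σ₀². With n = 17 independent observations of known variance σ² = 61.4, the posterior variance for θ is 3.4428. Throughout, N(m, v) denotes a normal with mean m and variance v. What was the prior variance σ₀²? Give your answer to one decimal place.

σ₀² = 73.6

For the Normal–Normal model with known σ², precisions add: τ_n = τ₀ + n/σ².
So 1/σ₀² = 1/3.4428 − 17/61.4 = 0.290461 − 0.276873 = 0.013588.
Hence σ₀² = 1/0.013588 ≈ 73.6.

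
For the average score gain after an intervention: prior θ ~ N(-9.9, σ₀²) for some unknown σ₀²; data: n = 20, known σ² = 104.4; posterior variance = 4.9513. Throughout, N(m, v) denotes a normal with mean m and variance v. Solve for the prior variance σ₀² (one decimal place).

For the Normal–Normal model with known σ², precisions add: τ_n = τ₀ + n/σ².
So 1/σ₀² = 1/4.9513 − 20/104.4 = 0.201967 − 0.191571 = 0.010396.
Hence σ₀² = 1/0.010396 ≈ 96.2.

σ₀² = 96.2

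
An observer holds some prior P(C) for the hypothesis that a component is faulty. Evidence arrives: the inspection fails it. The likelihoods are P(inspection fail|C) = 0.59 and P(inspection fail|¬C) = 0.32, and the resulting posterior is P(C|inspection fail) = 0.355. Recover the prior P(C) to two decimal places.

P(C) = 0.23

Bayes' rule in odds form gives O(C|E) = O(C)·[P(E|C)/P(E|¬C)], hence O(C) = O(C|E)/LR.
Posterior odds = 0.355/(1−0.355) = 0.5504. LR = 0.59/0.32 = 1.8437.
Prior odds = 0.5504/1.8437 = 0.2985, so P(C) = 0.2985/(1+0.2985) ≈ 0.23.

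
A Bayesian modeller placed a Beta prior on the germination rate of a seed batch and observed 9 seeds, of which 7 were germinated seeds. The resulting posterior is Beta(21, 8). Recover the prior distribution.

A Beta(a, b) prior with s successes and f failures in binomial data gives a Beta(a+s, b+f) posterior.
Subtract the data counts: 21−7=14, 8−2=6.

Beta(14, 6)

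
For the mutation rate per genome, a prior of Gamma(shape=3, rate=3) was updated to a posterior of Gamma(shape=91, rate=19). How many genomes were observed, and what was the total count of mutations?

n = 16 genomes with total 88 mutations

A Gamma(α, β) prior (rate parametrization) on a Poisson rate with n observations summing to S gives posterior Gamma(α+S, β+n).
Matching: Σxᵢ = 91 − 3 = 88 and n = 19 − 3 = 16.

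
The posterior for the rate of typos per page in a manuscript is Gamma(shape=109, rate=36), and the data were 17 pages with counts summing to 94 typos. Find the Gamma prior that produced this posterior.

Gamma(shape=15, rate=19)

A Gamma(α, β) prior (rate parametrization) on a Poisson rate with n observations summing to S gives posterior Gamma(α+S, β+n).
So α = 109 − 94 = 15 and β = 36 − 17 = 19.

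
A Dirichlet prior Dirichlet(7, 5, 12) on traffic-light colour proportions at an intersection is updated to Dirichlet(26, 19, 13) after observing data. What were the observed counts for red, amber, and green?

For a Dirichlet(α) prior with multinomial counts c, the posterior is Dirichlet(α + c) componentwise.
Counts are posterior − prior componentwise: 26−7=19, 19−5=14, 13−12=1.

counts (19, 14, 1)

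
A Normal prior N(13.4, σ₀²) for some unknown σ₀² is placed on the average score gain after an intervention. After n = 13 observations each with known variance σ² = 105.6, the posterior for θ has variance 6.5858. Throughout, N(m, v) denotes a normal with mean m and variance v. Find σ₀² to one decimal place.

σ₀² = 34.8

For the Normal–Normal model with known σ², precisions add: τ_n = τ₀ + n/σ².
So 1/σ₀² = 1/6.5858 − 13/105.6 = 0.151842 − 0.123106 = 0.028736.
Hence σ₀² = 1/0.028736 ≈ 34.8.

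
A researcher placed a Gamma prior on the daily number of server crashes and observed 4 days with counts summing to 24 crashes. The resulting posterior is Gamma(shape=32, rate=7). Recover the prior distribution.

Gamma–Poisson conjugacy: posterior shape = α + Σxᵢ, posterior rate = β + n.
So α = 32 − 24 = 8 and β = 7 − 4 = 3.

Gamma(shape=8, rate=3)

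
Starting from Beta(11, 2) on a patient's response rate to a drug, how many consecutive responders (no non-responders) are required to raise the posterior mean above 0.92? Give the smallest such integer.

k = 13

After k responders and 0 non-responders the posterior is Beta(11+k, 2), with mean (11+k)/(11+2+k).
Set (11+k)/(13+k) > 0.92 and solve: k > (0.92·13 − 11)/(1 − 0.92) = 12.000.
The smallest integer exceeding 12.000 is 13.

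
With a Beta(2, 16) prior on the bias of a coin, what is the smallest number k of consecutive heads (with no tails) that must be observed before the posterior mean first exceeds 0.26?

After k heads and 0 tails the posterior is Beta(2+k, 16), with mean (2+k)/(2+16+k).
Set (2+k)/(18+k) > 0.26 and solve: k > (0.26·18 − 2)/(1 − 0.26) = 3.622.
The smallest integer exceeding 3.622 is 4, and checking k=4: (6)/(22) = 0.2727 > 0.26.

k = 4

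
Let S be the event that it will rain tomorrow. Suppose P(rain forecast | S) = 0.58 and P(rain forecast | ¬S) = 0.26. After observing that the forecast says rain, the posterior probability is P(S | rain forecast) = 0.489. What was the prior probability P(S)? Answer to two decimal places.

P(S) = 0.30

Bayes' rule in odds form gives O(S|E) = O(S)·[P(E|S)/P(E|¬S)], hence O(S) = O(S|E)/LR.
Posterior odds = 0.489/(1−0.489) = 0.9569. LR = 0.58/0.26 = 2.2308.
Prior odds = 0.9569/2.2308 = 0.4289, so P(S) = 0.4289/(1+0.4289) ≈ 0.30.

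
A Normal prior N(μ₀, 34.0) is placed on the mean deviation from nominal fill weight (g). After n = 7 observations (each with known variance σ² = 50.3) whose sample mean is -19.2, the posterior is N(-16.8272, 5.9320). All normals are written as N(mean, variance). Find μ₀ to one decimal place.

The posterior mean is a precision-weighted average: μ_n = (τ₀μ₀ + τ_data·x̄)/(τ₀+τ_data), with τ₀=1/σ₀² and τ_data=n/σ².
Here τ₀ = 1/34.0 = 0.029412 and τ_data = 7/50.3 = 0.139165, so τ_n = 0.168577.
Rearranging for μ₀: μ₀ = (μ_n·τ_n − τ_data·x̄)/τ₀ = (-16.8272·0.168577 − 0.139165·-19.2) / 0.029412 = -0.164711/0.029412 ≈ -5.6.

μ₀ = -5.6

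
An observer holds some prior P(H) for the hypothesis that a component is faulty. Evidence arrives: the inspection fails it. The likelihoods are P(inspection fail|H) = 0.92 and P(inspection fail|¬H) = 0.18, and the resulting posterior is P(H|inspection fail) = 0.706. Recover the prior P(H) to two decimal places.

Bayes' rule in odds form gives O(H|E) = O(H)·[P(E|H)/P(E|¬H)], hence O(H) = O(H|E)/LR.
Posterior odds = 0.706/(1−0.706) = 2.4014. LR = 0.92/0.18 = 5.1111.
Prior odds = 2.4014/5.1111 = 0.4698, so P(H) = 0.4698/(1+0.4698) ≈ 0.32.

P(H) = 0.32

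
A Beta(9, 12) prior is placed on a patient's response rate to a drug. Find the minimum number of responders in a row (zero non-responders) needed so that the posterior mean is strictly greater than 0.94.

k = 180

After k responders and 0 non-responders the posterior is Beta(9+k, 12), with mean (9+k)/(9+12+k).
Set (9+k)/(21+k) > 0.94 and solve: k > (0.94·21 − 9)/(1 − 0.94) = 179.000.
The smallest integer exceeding 179.000 is 180.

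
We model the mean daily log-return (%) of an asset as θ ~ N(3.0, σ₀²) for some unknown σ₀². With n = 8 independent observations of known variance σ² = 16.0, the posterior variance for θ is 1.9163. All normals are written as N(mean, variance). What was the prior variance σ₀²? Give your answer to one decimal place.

σ₀² = 45.8

Posterior precision equals prior precision plus data precision: 1/σ_n² = 1/σ₀² + n/σ².
So 1/σ₀² = 1/1.9163 − 8/16.0 = 0.521839 − 0.500000 = 0.021839.
Hence σ₀² = 1/0.021839 ≈ 45.8.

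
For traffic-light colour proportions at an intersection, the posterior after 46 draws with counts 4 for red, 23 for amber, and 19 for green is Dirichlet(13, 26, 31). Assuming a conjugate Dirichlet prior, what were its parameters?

For a Dirichlet(α) prior with multinomial counts c, the posterior is Dirichlet(α + c) componentwise.
Subtract each count from the matching posterior parameter: 13−4=9, 26−23=3, 31−19=12.

Dirichlet(9, 3, 12)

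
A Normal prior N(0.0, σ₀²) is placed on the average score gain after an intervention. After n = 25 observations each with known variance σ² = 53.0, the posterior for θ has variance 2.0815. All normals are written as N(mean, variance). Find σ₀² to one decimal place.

For the Normal–Normal model with known σ², precisions add: τ_n = τ₀ + n/σ².
So 1/σ₀² = 1/2.0815 − 25/53.0 = 0.480423 − 0.471698 = 0.008725.
Hence σ₀² = 1/0.008725 ≈ 114.6.

σ₀² = 114.6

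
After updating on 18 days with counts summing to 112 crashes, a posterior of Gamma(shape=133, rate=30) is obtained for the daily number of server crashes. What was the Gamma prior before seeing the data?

Gamma–Poisson conjugacy: posterior shape = α + Σxᵢ, posterior rate = β + n.
So α = 133 − 112 = 21 and β = 30 − 18 = 12.

Gamma(shape=21, rate=12)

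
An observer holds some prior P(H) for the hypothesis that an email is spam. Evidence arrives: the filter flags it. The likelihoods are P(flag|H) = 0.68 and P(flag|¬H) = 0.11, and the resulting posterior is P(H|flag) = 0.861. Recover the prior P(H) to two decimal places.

P(H) = 0.50

Bayes' rule in odds form gives O(H|E) = O(H)·[P(E|H)/P(E|¬H)], hence O(H) = O(H|E)/LR.
Posterior odds = 0.861/(1−0.861) = 6.1942. LR = 0.68/0.11 = 6.1818.
Prior odds = 6.1942/6.1818 = 1.0020, so P(H) = 1.0020/(1+1.0020) ≈ 0.50.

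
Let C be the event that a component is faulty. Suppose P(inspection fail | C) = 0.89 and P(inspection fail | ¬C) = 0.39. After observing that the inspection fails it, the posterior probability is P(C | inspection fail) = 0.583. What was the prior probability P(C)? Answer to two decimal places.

P(C) = 0.38

In odds form, posterior odds = prior odds × likelihood ratio, so prior odds = posterior odds ÷ LR.
Posterior odds = 0.583/(1−0.583) = 1.3981. LR = 0.89/0.39 = 2.2821.
Prior odds = 1.3981/2.2821 = 0.6126, so P(C) = 0.6126/(1+0.6126) ≈ 0.38.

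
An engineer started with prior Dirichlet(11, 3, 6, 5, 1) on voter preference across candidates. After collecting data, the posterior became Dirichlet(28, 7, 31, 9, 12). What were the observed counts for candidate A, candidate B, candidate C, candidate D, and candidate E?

counts (17, 4, 25, 4, 11)

For a Dirichlet(α) prior with multinomial counts c, the posterior is Dirichlet(α + c) componentwise.
Counts are posterior − prior componentwise: 28−11=17, 7−3=4, 31−6=25, 9−5=4, 12−1=11.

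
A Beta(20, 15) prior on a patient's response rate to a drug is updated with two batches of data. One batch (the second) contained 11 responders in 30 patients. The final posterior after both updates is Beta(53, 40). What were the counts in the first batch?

22 responders and 6 non-responders

Because Beta–binomial updating is additive in the counts, the combined data contributed (α_post−α_prior, β_post−β_prior) successes and failures.
Total across both batches: 53−20=33 responders, 40−15=25 non-responders.
Subtract the second batch: 33−11=22 responders and 25−19=6 non-responders.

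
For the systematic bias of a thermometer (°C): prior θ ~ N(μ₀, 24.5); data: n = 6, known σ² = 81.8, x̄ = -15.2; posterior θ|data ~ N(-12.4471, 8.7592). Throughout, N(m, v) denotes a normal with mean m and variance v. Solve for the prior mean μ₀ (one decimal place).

μ₀ = -7.5

With known observation variance, the Normal–Normal posterior has precision τ_n = τ₀ + n/σ² and mean μ_n = (τ₀μ₀ + (n/σ²)x̄)/τ_n.
Here τ₀ = 1/24.5 = 0.040816 and τ_data = 6/81.8 = 0.073350, so τ_n = 0.114166.
Rearranging for μ₀: μ₀ = (μ_n·τ_n − τ_data·x̄)/τ₀ = (-12.4471·0.114166 − 0.073350·-15.2) / 0.040816 = -0.306116/0.040816 ≈ -7.5.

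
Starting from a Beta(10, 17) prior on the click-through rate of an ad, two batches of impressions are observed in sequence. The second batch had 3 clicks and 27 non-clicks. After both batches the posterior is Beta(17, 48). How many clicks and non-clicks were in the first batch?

Because Beta–binomial updating is additive in the counts, the combined data contributed (α_post−α_prior, β_post−β_prior) successes and failures.
Total across both batches: 17−10=7 clicks, 48−17=31 non-clicks.
Subtract the second batch: 7−3=4 clicks and 31−27=4 non-clicks.

4 clicks and 4 non-clicks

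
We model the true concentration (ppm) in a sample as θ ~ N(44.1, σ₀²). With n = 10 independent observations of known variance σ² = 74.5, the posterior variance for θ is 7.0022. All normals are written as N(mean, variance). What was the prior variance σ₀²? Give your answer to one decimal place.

σ₀² = 116.5

For the Normal–Normal model with known σ², precisions add: τ_n = τ₀ + n/σ².
So 1/σ₀² = 1/7.0022 − 10/74.5 = 0.142812 − 0.134228 = 0.008584.
Hence σ₀² = 1/0.008584 ≈ 116.5.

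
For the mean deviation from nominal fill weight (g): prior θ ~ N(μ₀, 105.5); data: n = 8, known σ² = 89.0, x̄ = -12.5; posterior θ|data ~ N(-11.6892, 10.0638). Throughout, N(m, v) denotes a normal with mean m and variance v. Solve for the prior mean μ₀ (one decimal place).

μ₀ = -4.0

The posterior mean is a precision-weighted average: μ_n = (τ₀μ₀ + τ_data·x̄)/(τ₀+τ_data), with τ₀=1/σ₀² and τ_data=n/σ².
Here τ₀ = 1/105.5 = 0.009479 and τ_data = 8/89.0 = 0.089888, so τ_n = 0.099367.
Rearranging for μ₀: μ₀ = (μ_n·τ_n − τ_data·x̄)/τ₀ = (-11.6892·0.099367 − 0.089888·-12.5) / 0.009479 = -0.037921/0.009479 ≈ -4.0.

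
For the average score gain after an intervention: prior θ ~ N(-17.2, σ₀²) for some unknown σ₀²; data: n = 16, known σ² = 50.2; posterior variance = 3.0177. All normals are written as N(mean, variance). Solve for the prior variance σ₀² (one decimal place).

For the Normal–Normal model with known σ², precisions add: τ_n = τ₀ + n/σ².
So 1/σ₀² = 1/3.0177 − 16/50.2 = 0.331378 − 0.318725 = 0.012653.
Hence σ₀² = 1/0.012653 ≈ 79.0.

σ₀² = 79.0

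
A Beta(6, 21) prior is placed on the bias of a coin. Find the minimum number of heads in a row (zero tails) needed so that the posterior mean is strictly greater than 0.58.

k = 24

After k heads and 0 tails the posterior is Beta(6+k, 21), with mean (6+k)/(6+21+k).
Set (6+k)/(27+k) > 0.58 and solve: k > (0.58·27 − 6)/(1 − 0.58) = 23.000.
The smallest integer exceeding 23.000 is 24, and checking k=24: (30)/(51) = 0.5882 > 0.58.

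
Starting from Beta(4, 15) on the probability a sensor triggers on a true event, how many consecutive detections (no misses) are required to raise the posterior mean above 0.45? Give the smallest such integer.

After k detections and 0 misses the posterior is Beta(4+k, 15), with mean (4+k)/(4+15+k).
Set (4+k)/(19+k) > 0.45 and solve: k > (0.45·19 − 4)/(1 − 0.45) = 8.273.
The smallest integer exceeding 8.273 is 9, and checking k=9: (13)/(28) = 0.4643 > 0.45.

k = 9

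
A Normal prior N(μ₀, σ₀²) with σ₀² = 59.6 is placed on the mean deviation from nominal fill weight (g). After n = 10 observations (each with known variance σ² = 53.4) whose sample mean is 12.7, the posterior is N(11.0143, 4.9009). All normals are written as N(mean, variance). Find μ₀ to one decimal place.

The posterior mean is a precision-weighted average: μ_n = (τ₀μ₀ + τ_data·x̄)/(τ₀+τ_data), with τ₀=1/σ₀² and τ_data=n/σ².
Here τ₀ = 1/59.6 = 0.016779 and τ_data = 10/53.4 = 0.187266, so τ_n = 0.204045.
Rearranging for μ₀: μ₀ = (μ_n·τ_n − τ_data·x̄)/τ₀ = (11.0143·0.204045 − 0.187266·12.7) / 0.016779 = -0.130865/0.016779 ≈ -7.8.

μ₀ = -7.8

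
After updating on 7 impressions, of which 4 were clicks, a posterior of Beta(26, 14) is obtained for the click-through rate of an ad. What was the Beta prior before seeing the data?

Under Beta–binomial conjugacy the posterior parameters are (a+s, b+f).
So a = 26 − 4 = 22 and b = 14 − 3 = 11.

Beta(22, 11)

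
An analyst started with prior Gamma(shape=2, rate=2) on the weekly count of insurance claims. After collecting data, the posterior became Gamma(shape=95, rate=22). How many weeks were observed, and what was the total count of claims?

Gamma–Poisson conjugacy: posterior shape = α + Σxᵢ, posterior rate = β + n.
Matching: Σxᵢ = 95 − 2 = 93 and n = 22 − 2 = 20.

n = 20 weeks with total 93 claims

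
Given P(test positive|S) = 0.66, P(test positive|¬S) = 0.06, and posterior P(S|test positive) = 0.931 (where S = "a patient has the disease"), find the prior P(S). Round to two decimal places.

P(S) = 0.55

In odds form, posterior odds = prior odds × likelihood ratio, so prior odds = posterior odds ÷ LR.
Posterior odds = 0.931/(1−0.931) = 13.4928. LR = 0.66/0.06 = 11.0000.
Prior odds = 13.4928/11.0000 = 1.2266, so P(S) = 1.2266/(1+1.2266) ≈ 0.55.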